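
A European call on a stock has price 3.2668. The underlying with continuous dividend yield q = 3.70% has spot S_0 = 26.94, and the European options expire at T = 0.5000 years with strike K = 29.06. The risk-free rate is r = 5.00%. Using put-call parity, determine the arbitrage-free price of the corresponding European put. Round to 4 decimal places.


Answer: Put price = 5.1631

Derivation:
Put-call parity: C - P = S_0 * exp(-qT) - K * exp(-rT).
S_0 * exp(-qT) = 26.9400 * 0.98167007 = 26.44619181
K * exp(-rT) = 29.0600 * 0.97530991 = 28.34250604
P = C - S*exp(-qT) + K*exp(-rT)
P = 3.2668 - 26.44619181 + 28.34250604 = 5.1631


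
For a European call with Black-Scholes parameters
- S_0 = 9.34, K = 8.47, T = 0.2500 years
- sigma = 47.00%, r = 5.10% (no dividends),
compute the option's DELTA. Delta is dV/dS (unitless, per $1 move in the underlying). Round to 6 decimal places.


d1 = 0.5878223131; d2 = 0.3528223131
phi(d1) = 0.3356433742; exp(-qT) = 1.0000000000; exp(-rT) = 0.9873309369
N(d1) = 0.7216742173
Delta = exp(-qT) * N(d1) = 1.0000000000 * 0.7216742173 = 0.721674

Answer: Delta = 0.721674


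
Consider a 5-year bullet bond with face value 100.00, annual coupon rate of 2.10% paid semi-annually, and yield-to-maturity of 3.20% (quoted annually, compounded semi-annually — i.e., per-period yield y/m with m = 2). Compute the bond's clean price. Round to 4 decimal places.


Answer: Price = 94.9546

Derivation:
Coupon per period c = face * coupon_rate / m = 1.050000
Periods per year m = 2; per-period yield y/m = 0.016000
Number of cashflows N = 10
Cashflows (t years, CF_t, discount factor 1/(1+y/m)^(m*t), PV):
  t = 0.5000: CF_t = 1.050000, DF = 0.984252, PV = 1.033465
  t = 1.0000: CF_t = 1.050000, DF = 0.968752, PV = 1.017190
  t = 1.5000: CF_t = 1.050000, DF = 0.953496, PV = 1.001171
  t = 2.0000: CF_t = 1.050000, DF = 0.938480, PV = 0.985404
  t = 2.5000: CF_t = 1.050000, DF = 0.923701, PV = 0.969886
  t = 3.0000: CF_t = 1.050000, DF = 0.909155, PV = 0.954612
  t = 3.5000: CF_t = 1.050000, DF = 0.894837, PV = 0.939579
  t = 4.0000: CF_t = 1.050000, DF = 0.880745, PV = 0.924783
  t = 4.5000: CF_t = 1.050000, DF = 0.866875, PV = 0.910219
  t = 5.0000: CF_t = 101.050000, DF = 0.853224, PV = 86.218257
Price P = sum_t PV_t = 94.954565


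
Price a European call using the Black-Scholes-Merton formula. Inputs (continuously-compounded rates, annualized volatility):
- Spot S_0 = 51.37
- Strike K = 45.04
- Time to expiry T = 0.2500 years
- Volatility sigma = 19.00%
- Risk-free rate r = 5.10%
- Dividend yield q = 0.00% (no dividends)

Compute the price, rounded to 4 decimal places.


d1 = (ln(S/K) + (r - q + 0.5*sigma^2) * T) / (sigma * sqrt(T)) = 1.56595643
d2 = d1 - sigma * sqrt(T) = 1.47095643
exp(-rT) = 0.98733094; exp(-qT) = 1.00000000
C = S_0 * exp(-qT) * N(d1) - K * exp(-rT) * N(d2)
N(d1) = 0.94132059; N(d2) = 0.92934855
C = 51.3700 * 1.00000000 * 0.94132059 - 45.0400 * 0.98733094 * 0.92934855 = 7.0281

Answer: Price = 7.0281


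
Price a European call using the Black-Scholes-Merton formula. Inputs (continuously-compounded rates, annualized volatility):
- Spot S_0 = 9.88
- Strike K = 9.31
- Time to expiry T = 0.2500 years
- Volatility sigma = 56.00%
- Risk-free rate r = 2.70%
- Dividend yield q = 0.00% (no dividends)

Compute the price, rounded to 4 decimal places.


Answer: Price = 1.4105

Derivation:
d1 = (ln(S/K) + (r - q + 0.5*sigma^2) * T) / (sigma * sqrt(T)) = 0.37633364
d2 = d1 - sigma * sqrt(T) = 0.09633364
exp(-rT) = 0.99327273; exp(-qT) = 1.00000000
C = S_0 * exp(-qT) * N(d1) - K * exp(-rT) * N(d2)
N(d1) = 0.64666557; N(d2) = 0.53837220
C = 9.8800 * 1.00000000 * 0.64666557 - 9.3100 * 0.99327273 * 0.53837220 = 1.4105


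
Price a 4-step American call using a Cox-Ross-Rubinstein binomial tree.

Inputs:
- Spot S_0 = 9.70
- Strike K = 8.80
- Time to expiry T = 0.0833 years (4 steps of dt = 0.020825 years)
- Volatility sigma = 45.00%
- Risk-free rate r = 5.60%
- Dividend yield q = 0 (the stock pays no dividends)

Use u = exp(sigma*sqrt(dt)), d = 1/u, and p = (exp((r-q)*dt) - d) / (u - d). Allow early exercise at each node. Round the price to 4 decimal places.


dt = T/N = 0.020825
u = exp(sigma*sqrt(dt)) = 1.067094; d = 1/u = 0.937125
p = (exp((r-q)*dt) - d) / (u - d) = 0.492749
Discount per step: exp(-r*dt) = 0.998834
Stock lattice S(k, i) with i counting down-moves:
  k=0: S(0,0) = 9.7000
  k=1: S(1,0) = 10.3508; S(1,1) = 9.0901
  k=2: S(2,0) = 11.0453; S(2,1) = 9.7000; S(2,2) = 8.5186
  k=3: S(3,0) = 11.7864; S(3,1) = 10.3508; S(3,2) = 9.0901; S(3,3) = 7.9830
  k=4: S(4,0) = 12.5771; S(4,1) = 11.0453; S(4,2) = 9.7000; S(4,3) = 8.5186; S(4,4) = 7.4810
Terminal payoffs V(N, i) = max(S_T - K, 0):
  V(4,0) = 3.777148; V(4,1) = 2.245286; V(4,2) = 0.900000; V(4,3) = 0.000000; V(4,4) = 0.000000
Backward induction: V(k, i) = exp(-r*dt) * [p * V(k+1, i) + (1-p) * V(k+1, i+1)]; then take max(V_cont, immediate exercise) for American.
  V(3,0) = exp(-r*dt) * [p*3.777148 + (1-p)*2.245286] = 2.996613; exercise = 2.986356; V(3,0) = max -> 2.996613
  V(3,1) = exp(-r*dt) * [p*2.245286 + (1-p)*0.900000] = 1.561067; exercise = 1.550810; V(3,1) = max -> 1.561067
  V(3,2) = exp(-r*dt) * [p*0.900000 + (1-p)*0.000000] = 0.442957; exercise = 0.290110; V(3,2) = max -> 0.442957
  V(3,3) = exp(-r*dt) * [p*0.000000 + (1-p)*0.000000] = 0.000000; exercise = 0.000000; V(3,3) = max -> 0.000000
  V(2,0) = exp(-r*dt) * [p*2.996613 + (1-p)*1.561067] = 2.265787; exercise = 2.245286; V(2,0) = max -> 2.265787
  V(2,1) = exp(-r*dt) * [p*1.561067 + (1-p)*0.442957] = 0.992746; exercise = 0.900000; V(2,1) = max -> 0.992746
  V(2,2) = exp(-r*dt) * [p*0.442957 + (1-p)*0.000000] = 0.218012; exercise = 0.000000; V(2,2) = max -> 0.218012
  V(1,0) = exp(-r*dt) * [p*2.265787 + (1-p)*0.992746] = 1.618148; exercise = 1.550810; V(1,0) = max -> 1.618148
  V(1,1) = exp(-r*dt) * [p*0.992746 + (1-p)*0.218012] = 0.599063; exercise = 0.290110; V(1,1) = max -> 0.599063
  V(0,0) = exp(-r*dt) * [p*1.618148 + (1-p)*0.599063] = 1.099933; exercise = 0.900000; V(0,0) = max -> 1.099933

Answer: Price = V(0,0) = 1.0999


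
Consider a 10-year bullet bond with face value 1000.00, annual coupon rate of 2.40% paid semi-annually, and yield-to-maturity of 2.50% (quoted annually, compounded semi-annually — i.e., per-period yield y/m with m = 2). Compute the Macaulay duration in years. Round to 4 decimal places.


Coupon per period c = face * coupon_rate / m = 12.000000
Periods per year m = 2; per-period yield y/m = 0.012500
Number of cashflows N = 20
Cashflows (t years, CF_t, discount factor 1/(1+y/m)^(m*t), PV):
  t = 0.5000: CF_t = 12.000000, DF = 0.987654, PV = 11.851852
  t = 1.0000: CF_t = 12.000000, DF = 0.975461, PV = 11.705533
  t = 1.5000: CF_t = 12.000000, DF = 0.963418, PV = 11.561020
  t = 2.0000: CF_t = 12.000000, DF = 0.951524, PV = 11.418291
  t = 2.5000: CF_t = 12.000000, DF = 0.939777, PV = 11.277325
  t = 3.0000: CF_t = 12.000000, DF = 0.928175, PV = 11.138099
  t = 3.5000: CF_t = 12.000000, DF = 0.916716, PV = 11.000591
  t = 4.0000: CF_t = 12.000000, DF = 0.905398, PV = 10.864781
  t = 4.5000: CF_t = 12.000000, DF = 0.894221, PV = 10.730648
  t = 5.0000: CF_t = 12.000000, DF = 0.883181, PV = 10.598171
  t = 5.5000: CF_t = 12.000000, DF = 0.872277, PV = 10.467329
  t = 6.0000: CF_t = 12.000000, DF = 0.861509, PV = 10.338103
  t = 6.5000: CF_t = 12.000000, DF = 0.850873, PV = 10.210472
  t = 7.0000: CF_t = 12.000000, DF = 0.840368, PV = 10.084417
  t = 7.5000: CF_t = 12.000000, DF = 0.829993, PV = 9.959918
  t = 8.0000: CF_t = 12.000000, DF = 0.819746, PV = 9.836956
  t = 8.5000: CF_t = 12.000000, DF = 0.809626, PV = 9.715512
  t = 9.0000: CF_t = 12.000000, DF = 0.799631, PV = 9.595568
  t = 9.5000: CF_t = 12.000000, DF = 0.789759, PV = 9.477104
  t = 10.0000: CF_t = 1012.000000, DF = 0.780009, PV = 789.368651
Price P = sum_t PV_t = 991.200342
Macaulay numerator sum_t t * PV_t:
  t * PV_t at t = 0.5000: 5.925926
  t * PV_t at t = 1.0000: 11.705533
  t * PV_t at t = 1.5000: 17.341530
  t * PV_t at t = 2.0000: 22.836583
  t * PV_t at t = 2.5000: 28.193312
  t * PV_t at t = 3.0000: 33.414296
  t * PV_t at t = 3.5000: 38.502069
  t * PV_t at t = 4.0000: 43.459125
  t * PV_t at t = 4.5000: 48.287917
  t * PV_t at t = 5.0000: 52.990856
  t * PV_t at t = 5.5000: 57.570312
  t * PV_t at t = 6.0000: 62.028619
  t * PV_t at t = 6.5000: 66.368070
  t * PV_t at t = 7.0000: 70.590920
  t * PV_t at t = 7.5000: 74.699386
  t * PV_t at t = 8.0000: 78.695649
  t * PV_t at t = 8.5000: 82.581854
  t * PV_t at t = 9.0000: 86.360109
  t * PV_t at t = 9.5000: 90.032487
  t * PV_t at t = 10.0000: 7893.686509
Macaulay duration D = (sum_t t * PV_t) / P = 8865.271061 / 991.200342 = 8.943975

Answer: Macaulay duration = 8.9440 years


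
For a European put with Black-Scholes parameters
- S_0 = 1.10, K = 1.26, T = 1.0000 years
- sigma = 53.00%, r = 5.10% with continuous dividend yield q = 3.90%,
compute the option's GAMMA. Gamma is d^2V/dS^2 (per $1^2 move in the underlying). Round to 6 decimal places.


d1 = 0.0314121865; d2 = -0.4985878135
phi(d1) = 0.3987455057; exp(-qT) = 0.9617507091; exp(-rT) = 0.9502786705
Gamma = exp(-qT) * phi(d1) / (S * sigma * sqrt(T)) = 0.9617507091 * 0.3987455057 / (1.1000 * 0.5300 * 1.0000000000) = 0.657794

Answer: Gamma = 0.657794


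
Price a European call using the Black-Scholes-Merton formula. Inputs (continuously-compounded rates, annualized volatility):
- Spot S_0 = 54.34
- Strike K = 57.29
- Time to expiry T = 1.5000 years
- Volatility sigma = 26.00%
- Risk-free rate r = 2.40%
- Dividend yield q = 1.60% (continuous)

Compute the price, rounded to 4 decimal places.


d1 = (ln(S/K) + (r - q + 0.5*sigma^2) * T) / (sigma * sqrt(T)) = 0.03088403
d2 = d1 - sigma * sqrt(T) = -0.28754963
exp(-rT) = 0.96464029; exp(-qT) = 0.97628571
C = S_0 * exp(-qT) * N(d1) - K * exp(-rT) * N(d2)
N(d1) = 0.51231899; N(d2) = 0.38684575
C = 54.3400 * 0.97628571 * 0.51231899 - 57.2900 * 0.96464029 * 0.38684575 = 5.8005

Answer: Price = 5.8005


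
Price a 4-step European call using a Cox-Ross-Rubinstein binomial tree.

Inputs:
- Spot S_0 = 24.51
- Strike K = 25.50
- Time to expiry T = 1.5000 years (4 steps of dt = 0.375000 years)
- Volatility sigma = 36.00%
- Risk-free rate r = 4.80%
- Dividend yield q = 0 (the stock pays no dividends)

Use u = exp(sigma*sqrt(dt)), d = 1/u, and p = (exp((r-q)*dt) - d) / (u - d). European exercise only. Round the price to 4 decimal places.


Answer: Price = V(0,0) = 4.5139

Derivation:
dt = T/N = 0.375000
u = exp(sigma*sqrt(dt)) = 1.246643; d = 1/u = 0.802154
p = (exp((r-q)*dt) - d) / (u - d) = 0.485971
Discount per step: exp(-r*dt) = 0.982161
Stock lattice S(k, i) with i counting down-moves:
  k=0: S(0,0) = 24.5100
  k=1: S(1,0) = 30.5552; S(1,1) = 19.6608
  k=2: S(2,0) = 38.0914; S(2,1) = 24.5100; S(2,2) = 15.7710
  k=3: S(3,0) = 47.4864; S(3,1) = 30.5552; S(3,2) = 19.6608; S(3,3) = 12.6508
  k=4: S(4,0) = 59.1986; S(4,1) = 38.0914; S(4,2) = 24.5100; S(4,3) = 15.7710; S(4,4) = 10.1479
Terminal payoffs V(N, i) = max(S_T - K, 0):
  V(4,0) = 33.698577; V(4,1) = 12.591431; V(4,2) = 0.000000; V(4,3) = 0.000000; V(4,4) = 0.000000
Backward induction: V(k, i) = exp(-r*dt) * [p * V(k+1, i) + (1-p) * V(k+1, i+1)].
  V(3,0) = exp(-r*dt) * [p*33.698577 + (1-p)*12.591431] = 22.441297
  V(3,1) = exp(-r*dt) * [p*12.591431 + (1-p)*0.000000] = 6.009916
  V(3,2) = exp(-r*dt) * [p*0.000000 + (1-p)*0.000000] = 0.000000
  V(3,3) = exp(-r*dt) * [p*0.000000 + (1-p)*0.000000] = 0.000000
  V(2,0) = exp(-r*dt) * [p*22.441297 + (1-p)*6.009916] = 13.745437
  V(2,1) = exp(-r*dt) * [p*6.009916 + (1-p)*0.000000] = 2.868545
  V(2,2) = exp(-r*dt) * [p*0.000000 + (1-p)*0.000000] = 0.000000
  V(1,0) = exp(-r*dt) * [p*13.745437 + (1-p)*2.868545] = 8.008936
  V(1,1) = exp(-r*dt) * [p*2.868545 + (1-p)*0.000000] = 1.369163
  V(0,0) = exp(-r*dt) * [p*8.008936 + (1-p)*1.369163] = 4.513916


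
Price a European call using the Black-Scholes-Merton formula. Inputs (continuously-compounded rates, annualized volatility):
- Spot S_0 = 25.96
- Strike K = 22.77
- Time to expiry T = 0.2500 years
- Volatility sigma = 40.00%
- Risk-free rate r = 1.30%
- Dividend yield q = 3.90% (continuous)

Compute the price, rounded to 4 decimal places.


d1 = (ln(S/K) + (r - q + 0.5*sigma^2) * T) / (sigma * sqrt(T)) = 0.72306506
d2 = d1 - sigma * sqrt(T) = 0.52306506
exp(-rT) = 0.99675528; exp(-qT) = 0.99029738
C = S_0 * exp(-qT) * N(d1) - K * exp(-rT) * N(d2)
N(d1) = 0.76518004; N(d2) = 0.69953551
C = 25.9600 * 0.99029738 * 0.76518004 - 22.7700 * 0.99675528 * 0.69953551 = 3.7946

Answer: Price = 3.7946


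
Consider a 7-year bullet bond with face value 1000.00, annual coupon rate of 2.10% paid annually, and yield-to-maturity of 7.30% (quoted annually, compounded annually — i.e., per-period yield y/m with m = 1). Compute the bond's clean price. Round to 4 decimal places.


Coupon per period c = face * coupon_rate / m = 21.000000
Periods per year m = 1; per-period yield y/m = 0.073000
Number of cashflows N = 7
Cashflows (t years, CF_t, discount factor 1/(1+y/m)^(m*t), PV):
  t = 1.0000: CF_t = 21.000000, DF = 0.931966, PV = 19.571295
  t = 2.0000: CF_t = 21.000000, DF = 0.868561, PV = 18.239791
  t = 3.0000: CF_t = 21.000000, DF = 0.809470, PV = 16.998873
  t = 4.0000: CF_t = 21.000000, DF = 0.754399, PV = 15.842379
  t = 5.0000: CF_t = 21.000000, DF = 0.703075, PV = 14.764566
  t = 6.0000: CF_t = 21.000000, DF = 0.655242, PV = 13.760080
  t = 7.0000: CF_t = 1021.000000, DF = 0.610663, PV = 623.487410
Price P = sum_t PV_t = 722.664395

Answer: Price = 722.6644


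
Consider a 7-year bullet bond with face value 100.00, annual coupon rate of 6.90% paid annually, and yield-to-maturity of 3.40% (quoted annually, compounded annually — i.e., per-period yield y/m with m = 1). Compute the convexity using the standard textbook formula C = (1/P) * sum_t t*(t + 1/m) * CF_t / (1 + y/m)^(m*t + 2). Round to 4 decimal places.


Coupon per period c = face * coupon_rate / m = 6.900000
Periods per year m = 1; per-period yield y/m = 0.034000
Number of cashflows N = 7
Cashflows (t years, CF_t, discount factor 1/(1+y/m)^(m*t), PV):
  t = 1.0000: CF_t = 6.900000, DF = 0.967118, PV = 6.673114
  t = 2.0000: CF_t = 6.900000, DF = 0.935317, PV = 6.453689
  t = 3.0000: CF_t = 6.900000, DF = 0.904562, PV = 6.241478
  t = 4.0000: CF_t = 6.900000, DF = 0.874818, PV = 6.036246
  t = 5.0000: CF_t = 6.900000, DF = 0.846052, PV = 5.837762
  t = 6.0000: CF_t = 6.900000, DF = 0.818233, PV = 5.645805
  t = 7.0000: CF_t = 106.900000, DF = 0.791327, PV = 84.592904
Price P = sum_t PV_t = 121.480998
Convexity numerator sum_t t*(t + 1/m) * CF_t / (1+y/m)^(m*t + 2):
  t = 1.0000: term = 12.482957
  t = 2.0000: term = 36.217476
  t = 3.0000: term = 70.053146
  t = 4.0000: term = 112.916096
  t = 5.0000: term = 163.804781
  t = 6.0000: term = 221.785971
  t = 7.0000: term = 4430.787108
Convexity = (1/P) * sum = 5048.047535 / 121.480998 = 41.554215

Answer: Convexity = 41.5542


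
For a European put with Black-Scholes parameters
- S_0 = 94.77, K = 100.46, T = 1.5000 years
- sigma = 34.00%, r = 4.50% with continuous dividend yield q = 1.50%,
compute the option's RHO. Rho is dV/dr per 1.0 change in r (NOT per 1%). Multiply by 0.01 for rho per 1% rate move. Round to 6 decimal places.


d1 = 0.1762510296; d2 = -0.2401622267
phi(d1) = 0.3927936982; exp(-qT) = 0.9777512372; exp(-rT) = 0.9347277206
N(-d2) = 0.5948977522
Rho = -K*T*exp(-rT)*N(-d2) = -100.4600 * 1.5000 * 0.9347277206 * 0.5948977522 = -83.793800

Answer: Rho = -83.793800


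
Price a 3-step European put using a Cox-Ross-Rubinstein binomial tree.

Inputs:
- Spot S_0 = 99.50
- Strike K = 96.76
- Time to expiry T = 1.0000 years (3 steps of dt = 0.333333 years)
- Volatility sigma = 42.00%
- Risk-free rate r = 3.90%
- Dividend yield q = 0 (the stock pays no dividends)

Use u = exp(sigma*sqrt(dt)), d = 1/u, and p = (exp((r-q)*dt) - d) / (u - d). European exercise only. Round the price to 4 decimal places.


dt = T/N = 0.333333
u = exp(sigma*sqrt(dt)) = 1.274415; d = 1/u = 0.784674
p = (exp((r-q)*dt) - d) / (u - d) = 0.466391
Discount per step: exp(-r*dt) = 0.987084
Stock lattice S(k, i) with i counting down-moves:
  k=0: S(0,0) = 99.5000
  k=1: S(1,0) = 126.8043; S(1,1) = 78.0750
  k=2: S(2,0) = 161.6012; S(2,1) = 99.5000; S(2,2) = 61.2635
  k=3: S(3,0) = 205.9470; S(3,1) = 126.8043; S(3,2) = 78.0750; S(3,3) = 48.0718
Terminal payoffs V(N, i) = max(K - S_T, 0):
  V(3,0) = 0.000000; V(3,1) = 0.000000; V(3,2) = 18.684951; V(3,3) = 48.688172
Backward induction: V(k, i) = exp(-r*dt) * [p * V(k+1, i) + (1-p) * V(k+1, i+1)].
  V(2,0) = exp(-r*dt) * [p*0.000000 + (1-p)*0.000000] = 0.000000
  V(2,1) = exp(-r*dt) * [p*0.000000 + (1-p)*18.684951] = 9.841672
  V(2,2) = exp(-r*dt) * [p*18.684951 + (1-p)*48.688172] = 34.246811
  V(1,0) = exp(-r*dt) * [p*0.000000 + (1-p)*9.841672] = 5.183771
  V(1,1) = exp(-r*dt) * [p*9.841672 + (1-p)*34.246811] = 22.569148
  V(0,0) = exp(-r*dt) * [p*5.183771 + (1-p)*22.569148] = 14.273984

Answer: Price = V(0,0) = 14.2740


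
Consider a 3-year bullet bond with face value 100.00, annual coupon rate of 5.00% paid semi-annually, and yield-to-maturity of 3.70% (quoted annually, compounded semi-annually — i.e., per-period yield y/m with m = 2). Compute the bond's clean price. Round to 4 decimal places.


Coupon per period c = face * coupon_rate / m = 2.500000
Periods per year m = 2; per-period yield y/m = 0.018500
Number of cashflows N = 6
Cashflows (t years, CF_t, discount factor 1/(1+y/m)^(m*t), PV):
  t = 0.5000: CF_t = 2.500000, DF = 0.981836, PV = 2.454590
  t = 1.0000: CF_t = 2.500000, DF = 0.964002, PV = 2.410005
  t = 1.5000: CF_t = 2.500000, DF = 0.946492, PV = 2.366230
  t = 2.0000: CF_t = 2.500000, DF = 0.929300, PV = 2.323250
  t = 2.5000: CF_t = 2.500000, DF = 0.912420, PV = 2.281050
  t = 3.0000: CF_t = 102.500000, DF = 0.895847, PV = 91.824308
Price P = sum_t PV_t = 103.659433

Answer: Price = 103.6594


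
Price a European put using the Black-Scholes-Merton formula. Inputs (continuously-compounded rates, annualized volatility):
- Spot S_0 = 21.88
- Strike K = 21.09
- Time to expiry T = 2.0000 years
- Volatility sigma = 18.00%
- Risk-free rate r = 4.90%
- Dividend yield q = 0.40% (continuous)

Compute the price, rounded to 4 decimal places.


d1 = (ln(S/K) + (r - q + 0.5*sigma^2) * T) / (sigma * sqrt(T)) = 0.62529446
d2 = d1 - sigma * sqrt(T) = 0.37073602
exp(-rT) = 0.90664890; exp(-qT) = 0.99203191
P = K * exp(-rT) * N(-d2) - S_0 * exp(-qT) * N(-d1)
N(-d1) = 0.26588891; N(-d2) = 0.35541708
P = 21.0900 * 0.90664890 * 0.35541708 - 21.8800 * 0.99203191 * 0.26588891 = 1.0247

Answer: Price = 1.0247


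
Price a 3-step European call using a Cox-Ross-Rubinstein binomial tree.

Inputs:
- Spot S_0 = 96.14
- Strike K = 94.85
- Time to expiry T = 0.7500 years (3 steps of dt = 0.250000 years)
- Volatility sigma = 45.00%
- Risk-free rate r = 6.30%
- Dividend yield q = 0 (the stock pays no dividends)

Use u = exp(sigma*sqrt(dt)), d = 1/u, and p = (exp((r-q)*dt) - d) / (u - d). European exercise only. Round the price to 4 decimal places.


Answer: Price = V(0,0) = 18.5876

Derivation:
dt = T/N = 0.250000
u = exp(sigma*sqrt(dt)) = 1.252323; d = 1/u = 0.798516
p = (exp((r-q)*dt) - d) / (u - d) = 0.478967
Discount per step: exp(-r*dt) = 0.984373
Stock lattice S(k, i) with i counting down-moves:
  k=0: S(0,0) = 96.1400
  k=1: S(1,0) = 120.3983; S(1,1) = 76.7693
  k=2: S(2,0) = 150.7775; S(2,1) = 96.1400; S(2,2) = 61.3016
  k=3: S(3,0) = 188.8221; S(3,1) = 120.3983; S(3,2) = 76.7693; S(3,3) = 48.9503
Terminal payoffs V(N, i) = max(S_T - K, 0):
  V(3,0) = 93.972130; V(3,1) = 25.548306; V(3,2) = 0.000000; V(3,3) = 0.000000
Backward induction: V(k, i) = exp(-r*dt) * [p * V(k+1, i) + (1-p) * V(k+1, i+1)].
  V(2,0) = exp(-r*dt) * [p*93.972130 + (1-p)*25.548306] = 57.409718
  V(2,1) = exp(-r*dt) * [p*25.548306 + (1-p)*0.000000] = 12.045583
  V(2,2) = exp(-r*dt) * [p*0.000000 + (1-p)*0.000000] = 0.000000
  V(1,0) = exp(-r*dt) * [p*57.409718 + (1-p)*12.045583] = 33.245754
  V(1,1) = exp(-r*dt) * [p*12.045583 + (1-p)*0.000000] = 5.679283
  V(0,0) = exp(-r*dt) * [p*33.245754 + (1-p)*5.679283] = 18.587648


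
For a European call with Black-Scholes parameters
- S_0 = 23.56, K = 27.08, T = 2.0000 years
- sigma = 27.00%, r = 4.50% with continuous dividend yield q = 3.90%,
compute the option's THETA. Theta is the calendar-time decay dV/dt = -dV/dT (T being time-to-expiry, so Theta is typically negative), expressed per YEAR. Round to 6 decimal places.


Answer: Theta = -0.778897

Derivation:
d1 = -0.1423251153; d2 = -0.5241627772
phi(d1) = 0.3949220985; exp(-qT) = 0.9249644265; exp(-rT) = 0.9139311853
Theta = -S*exp(-qT)*phi(d1)*sigma/(2*sqrt(T)) - r*K*exp(-rT)*N(d2) + q*S*exp(-qT)*N(d1)
N(d1) = 0.4434116046; N(d2) = 0.3000826640; sqrt(T) = 1.4142135624
Term 1 = -23.5600 * 0.9249644265 * 0.3949220985 * 0.2700 / (2 * 1.4142135624) = -0.8215434231
Term 2 = -0.0450 * 27.0800 * 0.9139311853 * 0.3000826640 = -0.3342070270
Term 3 = 0.0390 * 23.5600 * 0.9249644265 * 0.4434116046 = 0.3768530014
Theta = -0.8215434231 + (-0.3342070270) + (0.3768530014) = -0.778897


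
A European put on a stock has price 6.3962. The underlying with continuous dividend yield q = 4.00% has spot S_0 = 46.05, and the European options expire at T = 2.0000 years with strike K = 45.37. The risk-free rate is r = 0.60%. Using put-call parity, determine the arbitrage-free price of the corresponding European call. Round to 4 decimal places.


Put-call parity: C - P = S_0 * exp(-qT) - K * exp(-rT).
S_0 * exp(-qT) = 46.0500 * 0.92311635 = 42.50950775
K * exp(-rT) = 45.3700 * 0.98807171 = 44.82881361
C = P + S*exp(-qT) - K*exp(-rT)
C = 6.3962 + 42.50950775 - 44.82881361 = 4.0769

Answer: Call price = 4.0769


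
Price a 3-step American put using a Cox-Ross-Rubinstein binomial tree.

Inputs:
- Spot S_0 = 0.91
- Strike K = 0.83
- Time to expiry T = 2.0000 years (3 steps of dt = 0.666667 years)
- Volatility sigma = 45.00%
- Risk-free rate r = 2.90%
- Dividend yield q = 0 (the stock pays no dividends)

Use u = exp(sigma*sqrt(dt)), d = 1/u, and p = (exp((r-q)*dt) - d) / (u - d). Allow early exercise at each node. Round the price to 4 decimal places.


Answer: Price = V(0,0) = 0.1732

Derivation:
dt = T/N = 0.666667
u = exp(sigma*sqrt(dt)) = 1.444009; d = 1/u = 0.692516
p = (exp((r-q)*dt) - d) / (u - d) = 0.435141
Discount per step: exp(-r*dt) = 0.980852
Stock lattice S(k, i) with i counting down-moves:
  k=0: S(0,0) = 0.9100
  k=1: S(1,0) = 1.3140; S(1,1) = 0.6302
  k=2: S(2,0) = 1.8975; S(2,1) = 0.9100; S(2,2) = 0.4364
  k=3: S(3,0) = 2.7400; S(3,1) = 1.3140; S(3,2) = 0.6302; S(3,3) = 0.3022
Terminal payoffs V(N, i) = max(K - S_T, 0):
  V(3,0) = 0.000000; V(3,1) = 0.000000; V(3,2) = 0.199810; V(3,3) = 0.527774
Backward induction: V(k, i) = exp(-r*dt) * [p * V(k+1, i) + (1-p) * V(k+1, i+1)]; then take max(V_cont, immediate exercise) for American.
  V(2,0) = exp(-r*dt) * [p*0.000000 + (1-p)*0.000000] = 0.000000; exercise = 0.000000; V(2,0) = max -> 0.000000
  V(2,1) = exp(-r*dt) * [p*0.000000 + (1-p)*0.199810] = 0.110704; exercise = 0.000000; V(2,1) = max -> 0.110704
  V(2,2) = exp(-r*dt) * [p*0.199810 + (1-p)*0.527774] = 0.377691; exercise = 0.393583; V(2,2) = max -> 0.393583
  V(1,0) = exp(-r*dt) * [p*0.000000 + (1-p)*0.110704] = 0.061335; exercise = 0.000000; V(1,0) = max -> 0.061335
  V(1,1) = exp(-r*dt) * [p*0.110704 + (1-p)*0.393583] = 0.265312; exercise = 0.199810; V(1,1) = max -> 0.265312
  V(0,0) = exp(-r*dt) * [p*0.061335 + (1-p)*0.265312] = 0.173172; exercise = 0.000000; V(0,0) = max -> 0.173172


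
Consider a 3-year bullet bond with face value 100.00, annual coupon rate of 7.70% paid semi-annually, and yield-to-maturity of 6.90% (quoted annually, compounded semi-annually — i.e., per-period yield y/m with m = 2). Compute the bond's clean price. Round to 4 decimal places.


Answer: Price = 102.1349

Derivation:
Coupon per period c = face * coupon_rate / m = 3.850000
Periods per year m = 2; per-period yield y/m = 0.034500
Number of cashflows N = 6
Cashflows (t years, CF_t, discount factor 1/(1+y/m)^(m*t), PV):
  t = 0.5000: CF_t = 3.850000, DF = 0.966651, PV = 3.721605
  t = 1.0000: CF_t = 3.850000, DF = 0.934413, PV = 3.597491
  t = 1.5000: CF_t = 3.850000, DF = 0.903251, PV = 3.477517
  t = 2.0000: CF_t = 3.850000, DF = 0.873128, PV = 3.361544
  t = 2.5000: CF_t = 3.850000, DF = 0.844010, PV = 3.249438
  t = 3.0000: CF_t = 103.850000, DF = 0.815863, PV = 84.727332
Price P = sum_t PV_t = 102.134926


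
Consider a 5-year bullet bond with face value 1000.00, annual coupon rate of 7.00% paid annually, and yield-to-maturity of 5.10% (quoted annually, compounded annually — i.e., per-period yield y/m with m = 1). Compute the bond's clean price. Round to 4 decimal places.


Coupon per period c = face * coupon_rate / m = 70.000000
Periods per year m = 1; per-period yield y/m = 0.051000
Number of cashflows N = 5
Cashflows (t years, CF_t, discount factor 1/(1+y/m)^(m*t), PV):
  t = 1.0000: CF_t = 70.000000, DF = 0.951475, PV = 66.603235
  t = 2.0000: CF_t = 70.000000, DF = 0.905304, PV = 63.371299
  t = 3.0000: CF_t = 70.000000, DF = 0.861374, PV = 60.296193
  t = 4.0000: CF_t = 70.000000, DF = 0.819576, PV = 57.370307
  t = 5.0000: CF_t = 1070.000000, DF = 0.779806, PV = 834.392127
Price P = sum_t PV_t = 1082.033161

Answer: Price = 1082.0332


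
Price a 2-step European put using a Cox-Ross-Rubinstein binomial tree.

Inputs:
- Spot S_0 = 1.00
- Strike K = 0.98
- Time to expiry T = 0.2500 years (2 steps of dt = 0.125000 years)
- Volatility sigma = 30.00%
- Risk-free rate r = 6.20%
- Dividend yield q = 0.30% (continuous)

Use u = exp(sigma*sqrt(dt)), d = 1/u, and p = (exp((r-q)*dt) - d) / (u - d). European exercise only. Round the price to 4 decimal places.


Answer: Price = V(0,0) = 0.0407

Derivation:
dt = T/N = 0.125000
u = exp(sigma*sqrt(dt)) = 1.111895; d = 1/u = 0.899365
p = (exp((r-q)*dt) - d) / (u - d) = 0.508338
Discount per step: exp(-r*dt) = 0.992280
Stock lattice S(k, i) with i counting down-moves:
  k=0: S(0,0) = 1.0000
  k=1: S(1,0) = 1.1119; S(1,1) = 0.8994
  k=2: S(2,0) = 1.2363; S(2,1) = 1.0000; S(2,2) = 0.8089
Terminal payoffs V(N, i) = max(K - S_T, 0):
  V(2,0) = 0.000000; V(2,1) = 0.000000; V(2,2) = 0.171142
Backward induction: V(k, i) = exp(-r*dt) * [p * V(k+1, i) + (1-p) * V(k+1, i+1)].
  V(1,0) = exp(-r*dt) * [p*0.000000 + (1-p)*0.000000] = 0.000000
  V(1,1) = exp(-r*dt) * [p*0.000000 + (1-p)*0.171142] = 0.083495
  V(0,0) = exp(-r*dt) * [p*0.000000 + (1-p)*0.083495] = 0.040734


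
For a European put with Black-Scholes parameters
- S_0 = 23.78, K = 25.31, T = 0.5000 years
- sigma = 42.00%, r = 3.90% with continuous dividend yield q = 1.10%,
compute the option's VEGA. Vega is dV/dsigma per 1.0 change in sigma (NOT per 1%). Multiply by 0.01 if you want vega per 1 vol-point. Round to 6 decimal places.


Answer: Vega = 6.670736

Derivation:
d1 = -0.0143262639; d2 = -0.3113111120
phi(d1) = 0.3989013427; exp(-qT) = 0.9945150973; exp(-rT) = 0.9806888952
Vega = S * exp(-qT) * phi(d1) * sqrt(T) = 23.7800 * 0.9945150973 * 0.3989013427 * 0.7071067812 = 6.670736


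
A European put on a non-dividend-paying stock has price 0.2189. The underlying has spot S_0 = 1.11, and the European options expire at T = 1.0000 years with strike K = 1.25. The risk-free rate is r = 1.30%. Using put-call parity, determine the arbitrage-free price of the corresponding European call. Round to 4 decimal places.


Put-call parity: C - P = S_0 * exp(-qT) - K * exp(-rT).
S_0 * exp(-qT) = 1.1100 * 1.00000000 = 1.11000000
K * exp(-rT) = 1.2500 * 0.98708414 = 1.23385517
C = P + S*exp(-qT) - K*exp(-rT)
C = 0.2189 + 1.11000000 - 1.23385517 = 0.0950

Answer: Call price = 0.0950


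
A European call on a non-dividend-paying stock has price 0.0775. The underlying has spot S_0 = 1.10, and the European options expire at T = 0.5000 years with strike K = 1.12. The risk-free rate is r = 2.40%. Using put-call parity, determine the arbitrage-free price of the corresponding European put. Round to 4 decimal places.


Answer: Put price = 0.0841

Derivation:
Put-call parity: C - P = S_0 * exp(-qT) - K * exp(-rT).
S_0 * exp(-qT) = 1.1000 * 1.00000000 = 1.10000000
K * exp(-rT) = 1.1200 * 0.98807171 = 1.10664032
P = C - S*exp(-qT) + K*exp(-rT)
P = 0.0775 - 1.10000000 + 1.10664032 = 0.0841


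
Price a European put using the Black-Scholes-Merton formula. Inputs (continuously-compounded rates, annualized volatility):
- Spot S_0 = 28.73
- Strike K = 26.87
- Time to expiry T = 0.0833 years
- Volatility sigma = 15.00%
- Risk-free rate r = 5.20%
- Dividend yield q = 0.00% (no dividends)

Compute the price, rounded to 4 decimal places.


Answer: Price = 0.0250

Derivation:
d1 = (ln(S/K) + (r - q + 0.5*sigma^2) * T) / (sigma * sqrt(T)) = 1.66772521
d2 = d1 - sigma * sqrt(T) = 1.62443260
exp(-rT) = 0.99567777; exp(-qT) = 1.00000000
P = K * exp(-rT) * N(-d2) - S_0 * exp(-qT) * N(-d1)
N(-d1) = 0.04768514; N(-d2) = 0.05214176
P = 26.8700 * 0.99567777 * 0.05214176 - 28.7300 * 1.00000000 * 0.04768514 = 0.0250


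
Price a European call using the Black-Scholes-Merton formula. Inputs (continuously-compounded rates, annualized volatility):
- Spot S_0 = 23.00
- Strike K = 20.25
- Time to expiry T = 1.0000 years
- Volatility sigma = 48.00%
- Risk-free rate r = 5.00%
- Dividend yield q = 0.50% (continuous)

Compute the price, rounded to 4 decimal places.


Answer: Price = 6.0578

Derivation:
d1 = (ln(S/K) + (r - q + 0.5*sigma^2) * T) / (sigma * sqrt(T)) = 0.59904046
d2 = d1 - sigma * sqrt(T) = 0.11904046
exp(-rT) = 0.95122942; exp(-qT) = 0.99501248
C = S_0 * exp(-qT) * N(d1) - K * exp(-rT) * N(d2)
N(d1) = 0.72542705; N(d2) = 0.54737835
C = 23.0000 * 0.99501248 * 0.72542705 - 20.2500 * 0.95122942 * 0.54737835 = 6.0578


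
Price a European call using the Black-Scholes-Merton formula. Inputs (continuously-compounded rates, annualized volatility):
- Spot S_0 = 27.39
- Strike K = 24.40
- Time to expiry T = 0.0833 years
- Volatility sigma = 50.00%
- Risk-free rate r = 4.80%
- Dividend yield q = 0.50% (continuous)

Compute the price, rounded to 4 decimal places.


Answer: Price = 3.5027

Derivation:
d1 = (ln(S/K) + (r - q + 0.5*sigma^2) * T) / (sigma * sqrt(T)) = 0.89800029
d2 = d1 - sigma * sqrt(T) = 0.75369159
exp(-rT) = 0.99600958; exp(-qT) = 0.99958359
C = S_0 * exp(-qT) * N(d1) - K * exp(-rT) * N(d2)
N(d1) = 0.81540730; N(d2) = 0.77448278
C = 27.3900 * 0.99958359 * 0.81540730 - 24.4000 * 0.99600958 * 0.77448278 = 3.5027


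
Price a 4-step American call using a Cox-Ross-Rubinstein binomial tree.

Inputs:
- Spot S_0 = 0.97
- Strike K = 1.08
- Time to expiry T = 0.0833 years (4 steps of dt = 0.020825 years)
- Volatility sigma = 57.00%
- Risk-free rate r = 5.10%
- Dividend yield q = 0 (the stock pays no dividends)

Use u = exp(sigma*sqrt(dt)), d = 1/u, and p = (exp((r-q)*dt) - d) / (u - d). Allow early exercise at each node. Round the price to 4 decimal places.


dt = T/N = 0.020825
u = exp(sigma*sqrt(dt)) = 1.085734; d = 1/u = 0.921036
p = (exp((r-q)*dt) - d) / (u - d) = 0.485900
Discount per step: exp(-r*dt) = 0.998938
Stock lattice S(k, i) with i counting down-moves:
  k=0: S(0,0) = 0.9700
  k=1: S(1,0) = 1.0532; S(1,1) = 0.8934
  k=2: S(2,0) = 1.1435; S(2,1) = 0.9700; S(2,2) = 0.8229
  k=3: S(3,0) = 1.2415; S(3,1) = 1.0532; S(3,2) = 0.8934; S(3,3) = 0.7579
  k=4: S(4,0) = 1.3479; S(4,1) = 1.1435; S(4,2) = 0.9700; S(4,3) = 0.8229; S(4,4) = 0.6980
Terminal payoffs V(N, i) = max(S_T - K, 0):
  V(4,0) = 0.267923; V(4,1) = 0.063453; V(4,2) = 0.000000; V(4,3) = 0.000000; V(4,4) = 0.000000
Backward induction: V(k, i) = exp(-r*dt) * [p * V(k+1, i) + (1-p) * V(k+1, i+1)]; then take max(V_cont, immediate exercise) for American.
  V(3,0) = exp(-r*dt) * [p*0.267923 + (1-p)*0.063453] = 0.162632; exercise = 0.161486; V(3,0) = max -> 0.162632
  V(3,1) = exp(-r*dt) * [p*0.063453 + (1-p)*0.000000] = 0.030799; exercise = 0.000000; V(3,1) = max -> 0.030799
  V(3,2) = exp(-r*dt) * [p*0.000000 + (1-p)*0.000000] = 0.000000; exercise = 0.000000; V(3,2) = max -> 0.000000
  V(3,3) = exp(-r*dt) * [p*0.000000 + (1-p)*0.000000] = 0.000000; exercise = 0.000000; V(3,3) = max -> 0.000000
  V(2,0) = exp(-r*dt) * [p*0.162632 + (1-p)*0.030799] = 0.094756; exercise = 0.063453; V(2,0) = max -> 0.094756
  V(2,1) = exp(-r*dt) * [p*0.030799 + (1-p)*0.000000] = 0.014949; exercise = 0.000000; V(2,1) = max -> 0.014949
  V(2,2) = exp(-r*dt) * [p*0.000000 + (1-p)*0.000000] = 0.000000; exercise = 0.000000; V(2,2) = max -> 0.000000
  V(1,0) = exp(-r*dt) * [p*0.094756 + (1-p)*0.014949] = 0.053670; exercise = 0.000000; V(1,0) = max -> 0.053670
  V(1,1) = exp(-r*dt) * [p*0.014949 + (1-p)*0.000000] = 0.007256; exercise = 0.000000; V(1,1) = max -> 0.007256
  V(0,0) = exp(-r*dt) * [p*0.053670 + (1-p)*0.007256] = 0.029777; exercise = 0.000000; V(0,0) = max -> 0.029777

Answer: Price = V(0,0) = 0.0298


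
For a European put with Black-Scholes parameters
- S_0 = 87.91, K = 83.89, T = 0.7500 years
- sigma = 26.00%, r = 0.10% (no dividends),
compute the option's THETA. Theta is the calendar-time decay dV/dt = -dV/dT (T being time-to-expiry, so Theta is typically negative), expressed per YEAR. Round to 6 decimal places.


Answer: Theta = -4.957065

Derivation:
d1 = 0.3237920073; d2 = 0.0986254023
phi(d1) = 0.3785681516; exp(-qT) = 1.0000000000; exp(-rT) = 0.9992502812
Theta = -S*exp(-qT)*phi(d1)*sigma/(2*sqrt(T)) + r*K*exp(-rT)*N(-d2) - q*S*exp(-qT)*N(-d1)
N(-d1) = 0.3730477539; N(-d2) = 0.4607178501; sqrt(T) = 0.8660254038
Term 1 = -87.9100 * 1.0000000000 * 0.3785681516 * 0.2600 / (2 * 0.8660254038) = -4.9956853320
Term 2 = 0.0010 * 83.8900 * 0.9992502812 * 0.4607178501 = 0.0386206441
Term 3 = 0 (no dividend yield, q = 0)
Theta = -4.9956853320 + (0.0386206441) + (0.0000000000) = -4.957065


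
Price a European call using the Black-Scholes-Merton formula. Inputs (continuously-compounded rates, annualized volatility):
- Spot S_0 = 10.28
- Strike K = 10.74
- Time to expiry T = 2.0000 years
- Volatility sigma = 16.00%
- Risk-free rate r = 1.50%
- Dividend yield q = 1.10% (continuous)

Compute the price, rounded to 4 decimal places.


d1 = (ln(S/K) + (r - q + 0.5*sigma^2) * T) / (sigma * sqrt(T)) = -0.04496682
d2 = d1 - sigma * sqrt(T) = -0.27124099
exp(-rT) = 0.97044553; exp(-qT) = 0.97824024
C = S_0 * exp(-qT) * N(d1) - K * exp(-rT) * N(d2)
N(d1) = 0.48206688; N(d2) = 0.39310285
C = 10.2800 * 0.97824024 * 0.48206688 - 10.7400 * 0.97044553 * 0.39310285 = 0.7507

Answer: Price = 0.7507


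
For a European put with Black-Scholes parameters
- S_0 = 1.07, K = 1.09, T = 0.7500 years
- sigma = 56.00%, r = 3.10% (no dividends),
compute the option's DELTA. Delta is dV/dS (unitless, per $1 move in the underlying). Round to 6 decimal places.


d1 = 0.2522421721; d2 = -0.2327320540
phi(d1) = 0.3864504620; exp(-qT) = 1.0000000000; exp(-rT) = 0.9770181987
N(-d1) = 0.4004269415
Delta = -exp(-qT) * N(-d1) = -1.0000000000 * 0.4004269415 = -0.400427

Answer: Delta = -0.400427


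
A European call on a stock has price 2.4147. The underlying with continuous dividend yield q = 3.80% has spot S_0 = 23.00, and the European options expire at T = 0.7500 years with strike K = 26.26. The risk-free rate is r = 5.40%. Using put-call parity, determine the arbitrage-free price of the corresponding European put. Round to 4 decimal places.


Answer: Put price = 5.2787

Derivation:
Put-call parity: C - P = S_0 * exp(-qT) - K * exp(-rT).
S_0 * exp(-qT) = 23.0000 * 0.97190229 = 22.35375277
K * exp(-rT) = 26.2600 * 0.96030916 = 25.21771866
P = C - S*exp(-qT) + K*exp(-rT)
P = 2.4147 - 22.35375277 + 25.21771866 = 5.2787


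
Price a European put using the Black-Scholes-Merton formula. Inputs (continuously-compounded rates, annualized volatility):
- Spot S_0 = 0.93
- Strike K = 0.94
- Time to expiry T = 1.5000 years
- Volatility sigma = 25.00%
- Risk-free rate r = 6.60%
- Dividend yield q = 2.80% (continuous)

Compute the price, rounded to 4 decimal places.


Answer: Price = 0.0871

Derivation:
d1 = (ln(S/K) + (r - q + 0.5*sigma^2) * T) / (sigma * sqrt(T)) = 0.30432366
d2 = d1 - sigma * sqrt(T) = -0.00186256
exp(-rT) = 0.90574271; exp(-qT) = 0.95886978
P = K * exp(-rT) * N(-d2) - S_0 * exp(-qT) * N(-d1)
N(-d1) = 0.38044066; N(-d2) = 0.50074305
P = 0.9400 * 0.90574271 * 0.50074305 - 0.9300 * 0.95886978 * 0.38044066 = 0.0871


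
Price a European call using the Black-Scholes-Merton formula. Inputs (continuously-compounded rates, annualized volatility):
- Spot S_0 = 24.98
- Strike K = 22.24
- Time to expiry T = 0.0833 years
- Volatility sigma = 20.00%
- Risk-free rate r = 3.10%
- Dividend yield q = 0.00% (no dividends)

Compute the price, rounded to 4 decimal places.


Answer: Price = 2.8072

Derivation:
d1 = (ln(S/K) + (r - q + 0.5*sigma^2) * T) / (sigma * sqrt(T)) = 2.08634923
d2 = d1 - sigma * sqrt(T) = 2.02862575
exp(-rT) = 0.99742103; exp(-qT) = 1.00000000
C = S_0 * exp(-qT) * N(d1) - K * exp(-rT) * N(d2)
N(d1) = 0.98152650; N(d2) = 0.97875179
C = 24.9800 * 1.00000000 * 0.98152650 - 22.2400 * 0.99742103 * 0.97875179 = 2.8072


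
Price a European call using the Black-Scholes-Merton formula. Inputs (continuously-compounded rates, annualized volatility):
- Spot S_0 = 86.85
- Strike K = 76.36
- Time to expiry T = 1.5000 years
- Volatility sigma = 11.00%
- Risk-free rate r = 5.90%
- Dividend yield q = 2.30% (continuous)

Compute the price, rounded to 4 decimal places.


d1 = (ln(S/K) + (r - q + 0.5*sigma^2) * T) / (sigma * sqrt(T)) = 1.42366195
d2 = d1 - sigma * sqrt(T) = 1.28894001
exp(-rT) = 0.91530311; exp(-qT) = 0.96608834
C = S_0 * exp(-qT) * N(d1) - K * exp(-rT) * N(d2)
N(d1) = 0.92272782; N(d2) = 0.90129053
C = 86.8500 * 0.96608834 * 0.92272782 - 76.3600 * 0.91530311 * 0.90129053 = 14.4278

Answer: Price = 14.4278


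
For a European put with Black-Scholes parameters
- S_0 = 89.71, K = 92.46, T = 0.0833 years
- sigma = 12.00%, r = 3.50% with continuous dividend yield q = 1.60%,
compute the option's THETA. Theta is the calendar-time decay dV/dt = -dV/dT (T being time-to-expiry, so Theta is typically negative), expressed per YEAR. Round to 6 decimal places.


d1 = -0.8087816140; d2 = -0.8434157012
phi(d1) = 0.2876524257; exp(-qT) = 0.9986680878; exp(-rT) = 0.9970887459
Theta = -S*exp(-qT)*phi(d1)*sigma/(2*sqrt(T)) + r*K*exp(-rT)*N(-d2) - q*S*exp(-qT)*N(-d1)
N(-d1) = 0.7906796131; N(-d2) = 0.8005020032; sqrt(T) = 0.2886173938
Term 1 = -89.7100 * 0.9986680878 * 0.2876524257 * 0.1200 / (2 * 0.2886173938) = -5.3574585463
Term 2 = 0.0350 * 92.4600 * 0.9970887459 * 0.8005020032 = 2.5829629156
Term 3 = -0.0160 * 89.7100 * 0.9986680878 * 0.7906796131 = -1.1333982891
Theta = -5.3574585463 + (2.5829629156) + (-1.1333982891) = -3.907894

Answer: Theta = -3.907894


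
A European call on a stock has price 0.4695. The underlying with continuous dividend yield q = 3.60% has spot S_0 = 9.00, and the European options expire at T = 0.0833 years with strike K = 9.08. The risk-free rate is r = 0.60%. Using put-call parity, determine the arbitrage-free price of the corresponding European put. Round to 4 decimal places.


Put-call parity: C - P = S_0 * exp(-qT) - K * exp(-rT).
S_0 * exp(-qT) = 9.0000 * 0.99700569 = 8.97305123
K * exp(-rT) = 9.0800 * 0.99950032 = 9.07546295
P = C - S*exp(-qT) + K*exp(-rT)
P = 0.4695 - 8.97305123 + 9.07546295 = 0.5719

Answer: Put price = 0.5719


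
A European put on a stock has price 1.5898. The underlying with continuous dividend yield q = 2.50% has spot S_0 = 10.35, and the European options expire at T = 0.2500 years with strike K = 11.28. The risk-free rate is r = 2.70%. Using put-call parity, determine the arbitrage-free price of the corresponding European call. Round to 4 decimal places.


Answer: Call price = 0.6712

Derivation:
Put-call parity: C - P = S_0 * exp(-qT) - K * exp(-rT).
S_0 * exp(-qT) = 10.3500 * 0.99376949 = 10.28551423
K * exp(-rT) = 11.2800 * 0.99327273 = 11.20411640
C = P + S*exp(-qT) - K*exp(-rT)
C = 1.5898 + 10.28551423 - 11.20411640 = 0.6712


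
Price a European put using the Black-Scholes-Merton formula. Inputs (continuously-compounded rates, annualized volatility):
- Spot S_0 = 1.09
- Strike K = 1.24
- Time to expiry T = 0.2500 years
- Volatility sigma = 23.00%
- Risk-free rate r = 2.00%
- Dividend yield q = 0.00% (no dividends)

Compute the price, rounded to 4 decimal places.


d1 = (ln(S/K) + (r - q + 0.5*sigma^2) * T) / (sigma * sqrt(T)) = -1.02018420
d2 = d1 - sigma * sqrt(T) = -1.13518420
exp(-rT) = 0.99501248; exp(-qT) = 1.00000000
P = K * exp(-rT) * N(-d2) - S_0 * exp(-qT) * N(-d1)
N(-d1) = 0.84617945; N(-d2) = 0.87185093
P = 1.2400 * 0.99501248 * 0.87185093 - 1.0900 * 1.00000000 * 0.84617945 = 0.1534

Answer: Price = 0.1534
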